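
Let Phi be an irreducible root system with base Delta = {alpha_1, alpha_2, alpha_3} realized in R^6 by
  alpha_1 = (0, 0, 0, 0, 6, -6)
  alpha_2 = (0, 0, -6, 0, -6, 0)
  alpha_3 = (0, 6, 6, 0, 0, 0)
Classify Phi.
Compute the Cartan integers a_ij = 2(alpha_i, alpha_j)/(alpha_j, alpha_j); the resulting 3x3 Cartan matrix is
[[2, -1, 0], [-1, 2, -1], [0, -1, 2]].
All simple roots have the same length, so the diagram is simply laced. The associated Dynkin diagram is a chain of 3 nodes with single edges (A_3), so the type is A_3 (the algebra sl(4)).

A3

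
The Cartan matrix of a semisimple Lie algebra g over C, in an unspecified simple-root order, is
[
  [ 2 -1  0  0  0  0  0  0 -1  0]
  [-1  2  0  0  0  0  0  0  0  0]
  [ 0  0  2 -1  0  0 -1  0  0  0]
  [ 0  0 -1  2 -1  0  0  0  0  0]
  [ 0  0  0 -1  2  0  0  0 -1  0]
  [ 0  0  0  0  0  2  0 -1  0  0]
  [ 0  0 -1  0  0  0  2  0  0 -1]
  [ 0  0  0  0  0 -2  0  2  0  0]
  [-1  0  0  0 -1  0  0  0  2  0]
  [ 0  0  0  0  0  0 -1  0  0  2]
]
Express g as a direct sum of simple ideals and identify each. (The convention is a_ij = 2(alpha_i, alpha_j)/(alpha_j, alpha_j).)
A_8 (sl(9)) ⊕ B_2 (so(5))

The diagram associated to this matrix has two connected components: the simple roots {alpha_1, alpha_2, alpha_3, alpha_4, alpha_5, alpha_7, alpha_9, alpha_10} form a chain of 8 nodes with single edges (A_8), and {alpha_6, alpha_8} form a chain of 2 nodes with a double edge at one end; the terminal node there is the unique short simple root (B_2). A semisimple Lie algebra decomposes uniquely as the direct sum of simple ideals, one per connected component of its Dynkin diagram, so g ≅ A_8 ⊕ B_2 (dimension 80 + 10 = 90).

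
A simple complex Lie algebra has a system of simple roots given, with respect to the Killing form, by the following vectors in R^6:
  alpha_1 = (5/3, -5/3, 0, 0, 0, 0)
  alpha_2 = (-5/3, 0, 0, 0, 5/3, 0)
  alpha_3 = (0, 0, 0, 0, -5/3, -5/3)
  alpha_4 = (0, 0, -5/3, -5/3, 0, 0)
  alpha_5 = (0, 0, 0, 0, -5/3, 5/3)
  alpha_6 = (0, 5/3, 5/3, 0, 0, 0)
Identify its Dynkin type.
Compute the Cartan integers a_ij = 2(alpha_i, alpha_j)/(alpha_j, alpha_j); the resulting 6x6 Cartan matrix is
[[2, -1, 0, 0, 0, -1], [-1, 2, -1, 0, -1, 0], [0, -1, 2, 0, 0, 0], [0, 0, 0, 2, 0, -1], [0, -1, 0, 0, 2, 0], [-1, 0, 0, -1, 0, 2]].
All simple roots have the same length, so the diagram is simply laced. The associated Dynkin diagram is a chain of 4 nodes with a fork of two nodes at one end (D_6), so the type is D_6 (the algebra so(12)).

D6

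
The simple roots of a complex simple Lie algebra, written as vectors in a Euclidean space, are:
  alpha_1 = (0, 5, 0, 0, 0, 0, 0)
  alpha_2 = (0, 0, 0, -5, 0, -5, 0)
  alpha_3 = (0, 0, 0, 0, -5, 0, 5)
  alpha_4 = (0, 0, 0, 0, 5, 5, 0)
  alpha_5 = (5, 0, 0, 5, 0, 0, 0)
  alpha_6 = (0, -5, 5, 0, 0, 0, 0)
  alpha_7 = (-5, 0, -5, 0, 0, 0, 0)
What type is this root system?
type B_7

Compute the Cartan integers a_ij = 2(alpha_i, alpha_j)/(alpha_j, alpha_j); the resulting 7x7 Cartan matrix is
[[2, 0, 0, 0, 0, -1, 0], [0, 2, 0, -1, -1, 0, 0], [0, 0, 2, -1, 0, 0, 0], [0, -1, -1, 2, 0, 0, 0], [0, -1, 0, 0, 2, 0, -1], [-2, 0, 0, 0, 0, 2, -1], [0, 0, 0, 0, -1, -1, 2]].
The roots have two lengths (squared-length ratio 2:1); the short ones are alpha_{1}. The associated Dynkin diagram is a chain of 7 nodes with a double edge at one end; the terminal node there is the unique short simple root (B_7), so the type is B_7 (the algebra so(15)).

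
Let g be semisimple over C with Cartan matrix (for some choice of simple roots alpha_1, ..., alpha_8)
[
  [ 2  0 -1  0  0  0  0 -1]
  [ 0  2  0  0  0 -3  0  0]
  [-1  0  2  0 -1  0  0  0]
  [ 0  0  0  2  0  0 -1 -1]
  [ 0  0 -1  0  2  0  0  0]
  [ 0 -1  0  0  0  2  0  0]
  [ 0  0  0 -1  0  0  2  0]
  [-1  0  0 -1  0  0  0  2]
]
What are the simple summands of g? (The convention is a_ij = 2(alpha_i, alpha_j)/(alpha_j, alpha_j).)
type A_6 + type G_2

The diagram associated to this matrix has two connected components: the simple roots {alpha_1, alpha_3, alpha_4, alpha_5, alpha_7, alpha_8} form a chain of 6 nodes with single edges (A_6), and {alpha_2, alpha_6} form two nodes joined by a triple edge (G_2). A semisimple Lie algebra decomposes uniquely as the direct sum of simple ideals, one per connected component of its Dynkin diagram, so g ≅ A_6 ⊕ G_2 (dimension 48 + 14 = 62).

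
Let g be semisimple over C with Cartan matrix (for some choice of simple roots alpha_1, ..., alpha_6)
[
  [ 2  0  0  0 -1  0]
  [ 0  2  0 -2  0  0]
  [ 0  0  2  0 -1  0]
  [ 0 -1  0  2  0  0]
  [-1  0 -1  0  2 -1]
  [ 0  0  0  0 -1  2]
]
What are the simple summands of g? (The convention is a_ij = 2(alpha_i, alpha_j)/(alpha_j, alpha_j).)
The diagram associated to this matrix has two connected components: the simple roots {alpha_2, alpha_4} form a chain of 2 nodes with a double edge at one end; the terminal node there is the unique short simple root (B_2), and {alpha_1, alpha_3, alpha_5, alpha_6} form a chain of 2 nodes with a fork of two nodes at one end (D_4). A semisimple Lie algebra decomposes uniquely as the direct sum of simple ideals, one per connected component of its Dynkin diagram, so g ≅ B_2 ⊕ D_4 (dimension 10 + 28 = 38).

B_2 (so(5)) + D_4 (so(8))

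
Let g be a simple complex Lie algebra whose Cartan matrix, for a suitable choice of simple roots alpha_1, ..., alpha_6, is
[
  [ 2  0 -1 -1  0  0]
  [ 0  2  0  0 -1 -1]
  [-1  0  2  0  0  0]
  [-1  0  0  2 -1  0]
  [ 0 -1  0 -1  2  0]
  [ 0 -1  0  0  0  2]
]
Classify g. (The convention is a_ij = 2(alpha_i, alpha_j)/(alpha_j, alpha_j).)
type A_6

The matrix has rank 6 with 2's on the diagonal. Reading the off-diagonal entries as Dynkin edges (a single edge where a_ij = a_ji = -1; a double or triple edge where a_ij * a_ji = 2 or 3), the diagram is a chain of 6 nodes with single edges (A_6). One simple-root ordering that puts it in standard form is (alpha_6, alpha_2, alpha_5, alpha_4, alpha_1, alpha_3). So the algebra is type A_6, i.e. sl(7).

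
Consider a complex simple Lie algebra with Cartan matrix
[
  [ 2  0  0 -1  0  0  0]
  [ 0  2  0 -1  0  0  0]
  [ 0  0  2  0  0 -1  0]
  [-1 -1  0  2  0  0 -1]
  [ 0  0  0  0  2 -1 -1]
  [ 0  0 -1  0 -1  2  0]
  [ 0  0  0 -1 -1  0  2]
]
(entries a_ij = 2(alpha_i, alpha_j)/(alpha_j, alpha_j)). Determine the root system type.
The matrix has rank 7 with 2's on the diagonal. Reading the off-diagonal entries as Dynkin edges (a single edge where a_ij = a_ji = -1; a double or triple edge where a_ij * a_ji = 2 or 3), the diagram is a chain of 5 nodes with a fork of two nodes at one end (D_7). One simple-root ordering that puts it in standard form is (alpha_3, alpha_6, alpha_5, alpha_7, alpha_4, alpha_1, alpha_2). So the algebra is type D_7, i.e. so(14).

D_7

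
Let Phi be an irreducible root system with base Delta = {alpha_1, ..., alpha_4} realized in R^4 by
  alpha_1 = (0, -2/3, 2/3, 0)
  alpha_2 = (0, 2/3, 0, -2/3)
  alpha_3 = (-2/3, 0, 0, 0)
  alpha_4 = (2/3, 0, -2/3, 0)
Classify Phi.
Compute the Cartan integers a_ij = 2(alpha_i, alpha_j)/(alpha_j, alpha_j); the resulting 4x4 Cartan matrix is
[[2, -1, 0, -1], [-1, 2, 0, 0], [0, 0, 2, -1], [-1, 0, -2, 2]].
The roots have two lengths (squared-length ratio 2:1); the short ones are alpha_{3}. The associated Dynkin diagram is a chain of 4 nodes with a double edge at one end; the terminal node there is the unique short simple root (B_4), so the type is B_4 (the algebra so(9)).

B_4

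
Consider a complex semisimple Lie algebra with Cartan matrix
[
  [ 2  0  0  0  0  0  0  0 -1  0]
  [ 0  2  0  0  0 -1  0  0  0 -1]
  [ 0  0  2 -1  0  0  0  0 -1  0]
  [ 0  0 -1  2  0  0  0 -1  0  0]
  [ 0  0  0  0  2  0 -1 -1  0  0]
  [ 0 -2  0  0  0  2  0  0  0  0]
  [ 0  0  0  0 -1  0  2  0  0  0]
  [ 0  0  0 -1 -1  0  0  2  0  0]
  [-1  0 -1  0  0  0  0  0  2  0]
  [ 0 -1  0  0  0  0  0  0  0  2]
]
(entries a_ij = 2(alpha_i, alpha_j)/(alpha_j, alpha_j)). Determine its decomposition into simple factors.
A7 ⊕ C3

The diagram associated to this matrix has two connected components: the simple roots {alpha_1, alpha_3, alpha_4, alpha_5, alpha_7, alpha_8, alpha_9} form a chain of 7 nodes with single edges (A_7), and {alpha_2, alpha_6, alpha_10} form a chain of 3 nodes with a double edge at one end; the terminal node there is the unique long simple root (C_3). A semisimple Lie algebra decomposes uniquely as the direct sum of simple ideals, one per connected component of its Dynkin diagram, so g ≅ A_7 ⊕ C_3 (dimension 63 + 21 = 84).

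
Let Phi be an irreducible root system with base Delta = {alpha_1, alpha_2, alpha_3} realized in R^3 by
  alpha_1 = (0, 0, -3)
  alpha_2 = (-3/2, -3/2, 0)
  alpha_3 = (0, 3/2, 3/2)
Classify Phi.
C_3 (sp(6))

Compute the Cartan integers a_ij = 2(alpha_i, alpha_j)/(alpha_j, alpha_j); the resulting 3x3 Cartan matrix is
[[2, 0, -2], [0, 2, -1], [-1, -1, 2]].
The roots have two lengths (squared-length ratio 2:1); the short ones are alpha_{2,3}. The associated Dynkin diagram is a chain of 3 nodes with a double edge at one end; the terminal node there is the unique long simple root (C_3), so the type is C_3 (the algebra sp(6)).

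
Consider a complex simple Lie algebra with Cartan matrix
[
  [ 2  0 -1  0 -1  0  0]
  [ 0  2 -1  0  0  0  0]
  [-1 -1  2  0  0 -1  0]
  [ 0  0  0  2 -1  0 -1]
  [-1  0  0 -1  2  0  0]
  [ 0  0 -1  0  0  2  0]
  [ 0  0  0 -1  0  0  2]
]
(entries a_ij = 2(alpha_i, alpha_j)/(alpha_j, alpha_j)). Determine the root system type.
D_7 (so(14))

The matrix has rank 7 with 2's on the diagonal. Reading the off-diagonal entries as Dynkin edges (a single edge where a_ij = a_ji = -1; a double or triple edge where a_ij * a_ji = 2 or 3), the diagram is a chain of 5 nodes with a fork of two nodes at one end (D_7). One simple-root ordering that puts it in standard form is (alpha_7, alpha_4, alpha_5, alpha_1, alpha_3, alpha_2, alpha_6). So the algebra is type D_7, i.e. so(14).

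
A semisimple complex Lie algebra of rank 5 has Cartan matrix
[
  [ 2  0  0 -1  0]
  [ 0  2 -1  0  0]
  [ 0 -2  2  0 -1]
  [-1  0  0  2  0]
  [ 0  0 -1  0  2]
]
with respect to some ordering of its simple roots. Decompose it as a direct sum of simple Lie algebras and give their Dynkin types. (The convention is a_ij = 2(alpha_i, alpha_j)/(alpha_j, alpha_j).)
A_2 (sl(3)) ⊕ B_3 (so(7))

The diagram associated to this matrix has two connected components: the simple roots {alpha_1, alpha_4} form a chain of 2 nodes with single edges (A_2), and {alpha_2, alpha_3, alpha_5} form a chain of 3 nodes with a double edge at one end; the terminal node there is the unique short simple root (B_3). A semisimple Lie algebra decomposes uniquely as the direct sum of simple ideals, one per connected component of its Dynkin diagram, so g ≅ A_2 ⊕ B_3 (dimension 8 + 21 = 29).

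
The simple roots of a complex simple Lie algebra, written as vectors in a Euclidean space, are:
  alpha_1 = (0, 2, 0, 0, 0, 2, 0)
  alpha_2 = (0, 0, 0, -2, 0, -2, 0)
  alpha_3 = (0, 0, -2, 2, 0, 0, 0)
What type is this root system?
A3

Compute the Cartan integers a_ij = 2(alpha_i, alpha_j)/(alpha_j, alpha_j); the resulting 3x3 Cartan matrix is
[[2, -1, 0], [-1, 2, -1], [0, -1, 2]].
All simple roots have the same length, so the diagram is simply laced. The associated Dynkin diagram is a chain of 3 nodes with single edges (A_3), so the type is A_3 (the algebra sl(4)).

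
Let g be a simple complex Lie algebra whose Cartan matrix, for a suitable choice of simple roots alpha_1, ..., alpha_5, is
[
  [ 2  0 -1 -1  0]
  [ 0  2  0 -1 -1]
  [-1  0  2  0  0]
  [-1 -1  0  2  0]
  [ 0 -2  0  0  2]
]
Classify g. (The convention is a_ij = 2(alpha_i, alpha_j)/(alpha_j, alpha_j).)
The matrix has rank 5 with 2's on the diagonal. Reading the off-diagonal entries as Dynkin edges (a single edge where a_ij = a_ji = -1; a double or triple edge where a_ij * a_ji = 2 or 3), the diagram is a chain of 5 nodes with a double edge at one end; the terminal node there is the unique long simple root (C_5). One simple-root ordering that puts it in standard form is (alpha_3, alpha_1, alpha_4, alpha_2, alpha_5). So the algebra is type C_5, i.e. sp(10).

C_5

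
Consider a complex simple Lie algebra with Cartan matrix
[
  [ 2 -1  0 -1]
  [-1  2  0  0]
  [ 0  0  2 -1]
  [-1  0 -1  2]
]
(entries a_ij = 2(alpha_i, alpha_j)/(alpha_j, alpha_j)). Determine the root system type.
The matrix has rank 4 with 2's on the diagonal. Reading the off-diagonal entries as Dynkin edges (a single edge where a_ij = a_ji = -1; a double or triple edge where a_ij * a_ji = 2 or 3), the diagram is a chain of 4 nodes with single edges (A_4). One simple-root ordering that puts it in standard form is (alpha_2, alpha_1, alpha_4, alpha_3). So the algebra is type A_4, i.e. sl(5).

A_4 (sl(5))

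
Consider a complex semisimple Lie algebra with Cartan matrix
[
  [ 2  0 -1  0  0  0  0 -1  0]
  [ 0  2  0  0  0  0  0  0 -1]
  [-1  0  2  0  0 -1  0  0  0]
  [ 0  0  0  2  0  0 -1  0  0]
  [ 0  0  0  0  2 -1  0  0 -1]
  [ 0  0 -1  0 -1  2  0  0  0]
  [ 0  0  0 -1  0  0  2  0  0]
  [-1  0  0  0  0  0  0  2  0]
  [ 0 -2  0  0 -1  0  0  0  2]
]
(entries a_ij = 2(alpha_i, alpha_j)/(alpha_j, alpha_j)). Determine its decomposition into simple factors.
The diagram associated to this matrix has two connected components: the simple roots {alpha_4, alpha_7} form a chain of 2 nodes with single edges (A_2), and {alpha_1, alpha_2, alpha_3, alpha_5, alpha_6, alpha_8, alpha_9} form a chain of 7 nodes with a double edge at one end; the terminal node there is the unique short simple root (B_7). A semisimple Lie algebra decomposes uniquely as the direct sum of simple ideals, one per connected component of its Dynkin diagram, so g ≅ A_2 ⊕ B_7 (dimension 8 + 105 = 113).

type A_2 + type B_7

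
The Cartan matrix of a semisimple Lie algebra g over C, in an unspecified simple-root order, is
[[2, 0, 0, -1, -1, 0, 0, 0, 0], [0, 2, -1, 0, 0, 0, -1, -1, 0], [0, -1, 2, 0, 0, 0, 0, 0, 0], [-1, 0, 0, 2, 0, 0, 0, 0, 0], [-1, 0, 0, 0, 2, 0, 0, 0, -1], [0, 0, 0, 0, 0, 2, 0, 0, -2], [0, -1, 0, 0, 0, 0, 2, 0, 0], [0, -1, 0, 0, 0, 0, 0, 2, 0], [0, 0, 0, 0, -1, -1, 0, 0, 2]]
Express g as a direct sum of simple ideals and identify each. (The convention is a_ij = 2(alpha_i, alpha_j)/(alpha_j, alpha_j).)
The diagram associated to this matrix has two connected components: the simple roots {alpha_1, alpha_4, alpha_5, alpha_6, alpha_9} form a chain of 5 nodes with a double edge at one end; the terminal node there is the unique long simple root (C_5), and {alpha_2, alpha_3, alpha_7, alpha_8} form a chain of 2 nodes with a fork of two nodes at one end (D_4). A semisimple Lie algebra decomposes uniquely as the direct sum of simple ideals, one per connected component of its Dynkin diagram, so g ≅ C_5 ⊕ D_4 (dimension 55 + 28 = 83).

C_5 (sp(10)) ⊕ D_4 (so(8))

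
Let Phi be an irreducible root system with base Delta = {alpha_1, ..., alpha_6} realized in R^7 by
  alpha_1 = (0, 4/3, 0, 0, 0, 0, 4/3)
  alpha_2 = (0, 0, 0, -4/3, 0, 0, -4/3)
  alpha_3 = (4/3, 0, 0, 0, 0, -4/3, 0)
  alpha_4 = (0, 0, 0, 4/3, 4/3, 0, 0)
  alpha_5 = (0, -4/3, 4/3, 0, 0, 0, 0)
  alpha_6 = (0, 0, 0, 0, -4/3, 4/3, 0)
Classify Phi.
Compute the Cartan integers a_ij = 2(alpha_i, alpha_j)/(alpha_j, alpha_j); the resulting 6x6 Cartan matrix is
[[2, -1, 0, 0, -1, 0], [-1, 2, 0, -1, 0, 0], [0, 0, 2, 0, 0, -1], [0, -1, 0, 2, 0, -1], [-1, 0, 0, 0, 2, 0], [0, 0, -1, -1, 0, 2]].
All simple roots have the same length, so the diagram is simply laced. The associated Dynkin diagram is a chain of 6 nodes with single edges (A_6), so the type is A_6 (the algebra sl(7)).

A_6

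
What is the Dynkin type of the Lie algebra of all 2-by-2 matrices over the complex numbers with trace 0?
A1

This is sl(2), which has dimension 2^2 - 1 = 3 and rank 2 - 1 = 1 (a Cartan subalgebra is the diagonal traceless matrices). In the classification of classical Lie algebras, the special linear algebra sl(n+1) has type A_n; here n = 1, so the Dynkin diagram is a chain of 1 nodes with single edges (A_1). Hence the type is A_1.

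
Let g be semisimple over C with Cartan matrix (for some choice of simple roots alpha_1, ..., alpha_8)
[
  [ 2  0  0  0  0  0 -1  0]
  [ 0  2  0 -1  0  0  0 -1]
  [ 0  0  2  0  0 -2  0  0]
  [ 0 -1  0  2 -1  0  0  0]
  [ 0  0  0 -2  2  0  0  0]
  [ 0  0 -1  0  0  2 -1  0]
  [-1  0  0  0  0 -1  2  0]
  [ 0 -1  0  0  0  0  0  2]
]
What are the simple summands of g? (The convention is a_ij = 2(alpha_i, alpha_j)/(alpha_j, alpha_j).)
The diagram associated to this matrix has two connected components: the simple roots {alpha_1, alpha_3, alpha_6, alpha_7} form a chain of 4 nodes with a double edge at one end; the terminal node there is the unique long simple root (C_4), and {alpha_2, alpha_4, alpha_5, alpha_8} form a chain of 4 nodes with a double edge at one end; the terminal node there is the unique long simple root (C_4). A semisimple Lie algebra decomposes uniquely as the direct sum of simple ideals, one per connected component of its Dynkin diagram, so g ≅ C_4 ⊕ C_4 (dimension 36 + 36 = 72).

C_4 + C_4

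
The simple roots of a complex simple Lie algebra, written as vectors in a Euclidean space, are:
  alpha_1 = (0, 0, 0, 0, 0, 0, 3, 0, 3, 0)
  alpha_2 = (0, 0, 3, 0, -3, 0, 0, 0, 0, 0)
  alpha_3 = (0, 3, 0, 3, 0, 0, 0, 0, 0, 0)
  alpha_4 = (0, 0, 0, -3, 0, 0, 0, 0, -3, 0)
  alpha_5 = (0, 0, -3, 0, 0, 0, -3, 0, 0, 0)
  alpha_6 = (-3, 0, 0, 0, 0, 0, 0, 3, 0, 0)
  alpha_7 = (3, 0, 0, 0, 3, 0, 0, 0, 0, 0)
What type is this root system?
Compute the Cartan integers a_ij = 2(alpha_i, alpha_j)/(alpha_j, alpha_j); the resulting 7x7 Cartan matrix is
[[2, 0, 0, -1, -1, 0, 0], [0, 2, 0, 0, -1, 0, -1], [0, 0, 2, -1, 0, 0, 0], [-1, 0, -1, 2, 0, 0, 0], [-1, -1, 0, 0, 2, 0, 0], [0, 0, 0, 0, 0, 2, -1], [0, -1, 0, 0, 0, -1, 2]].
All simple roots have the same length, so the diagram is simply laced. The associated Dynkin diagram is a chain of 7 nodes with single edges (A_7), so the type is A_7 (the algebra sl(8)).

A7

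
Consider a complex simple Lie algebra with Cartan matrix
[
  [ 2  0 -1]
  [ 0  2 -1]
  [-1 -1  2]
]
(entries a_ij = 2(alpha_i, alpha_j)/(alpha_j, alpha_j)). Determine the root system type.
The matrix has rank 3 with 2's on the diagonal. Reading the off-diagonal entries as Dynkin edges (a single edge where a_ij = a_ji = -1; a double or triple edge where a_ij * a_ji = 2 or 3), the diagram is a chain of 3 nodes with single edges (A_3). One simple-root ordering that puts it in standard form is (alpha_1, alpha_3, alpha_2). So the algebra is type A_3, i.e. sl(4).

type A_3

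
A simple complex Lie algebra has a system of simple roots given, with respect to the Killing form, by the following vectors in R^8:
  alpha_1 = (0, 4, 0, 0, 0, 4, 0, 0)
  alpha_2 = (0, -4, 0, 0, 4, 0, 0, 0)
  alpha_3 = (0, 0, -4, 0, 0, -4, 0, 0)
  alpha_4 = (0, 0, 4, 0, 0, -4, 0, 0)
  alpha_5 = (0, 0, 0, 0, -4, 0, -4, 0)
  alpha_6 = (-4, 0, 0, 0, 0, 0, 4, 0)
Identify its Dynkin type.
Compute the Cartan integers a_ij = 2(alpha_i, alpha_j)/(alpha_j, alpha_j); the resulting 6x6 Cartan matrix is
[[2, -1, -1, -1, 0, 0], [-1, 2, 0, 0, -1, 0], [-1, 0, 2, 0, 0, 0], [-1, 0, 0, 2, 0, 0], [0, -1, 0, 0, 2, -1], [0, 0, 0, 0, -1, 2]].
All simple roots have the same length, so the diagram is simply laced. The associated Dynkin diagram is a chain of 4 nodes with a fork of two nodes at one end (D_6), so the type is D_6 (the algebra so(12)).

D_6 (so(12))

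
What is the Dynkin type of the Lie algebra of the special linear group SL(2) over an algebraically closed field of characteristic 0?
This is sl(2), which has dimension 2^2 - 1 = 3 and rank 2 - 1 = 1 (a Cartan subalgebra is the diagonal traceless matrices). In the classification of classical Lie algebras, the special linear algebra sl(n+1) has type A_n; here n = 1, so the Dynkin diagram is a chain of 1 nodes with single edges (A_1). Hence the type is A_1.

A_1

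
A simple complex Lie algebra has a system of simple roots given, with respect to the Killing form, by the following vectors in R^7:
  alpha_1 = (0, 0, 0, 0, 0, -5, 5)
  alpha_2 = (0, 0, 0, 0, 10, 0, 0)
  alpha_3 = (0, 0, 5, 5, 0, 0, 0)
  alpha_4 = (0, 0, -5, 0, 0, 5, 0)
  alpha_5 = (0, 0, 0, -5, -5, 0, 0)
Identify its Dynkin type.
Compute the Cartan integers a_ij = 2(alpha_i, alpha_j)/(alpha_j, alpha_j); the resulting 5x5 Cartan matrix is
[[2, 0, 0, -1, 0], [0, 2, 0, 0, -2], [0, 0, 2, -1, -1], [-1, 0, -1, 2, 0], [0, -1, -1, 0, 2]].
The roots have two lengths (squared-length ratio 2:1); the short ones are alpha_{1,3,4,5}. The associated Dynkin diagram is a chain of 5 nodes with a double edge at one end; the terminal node there is the unique long simple root (C_5), so the type is C_5 (the algebra sp(10)).

C_5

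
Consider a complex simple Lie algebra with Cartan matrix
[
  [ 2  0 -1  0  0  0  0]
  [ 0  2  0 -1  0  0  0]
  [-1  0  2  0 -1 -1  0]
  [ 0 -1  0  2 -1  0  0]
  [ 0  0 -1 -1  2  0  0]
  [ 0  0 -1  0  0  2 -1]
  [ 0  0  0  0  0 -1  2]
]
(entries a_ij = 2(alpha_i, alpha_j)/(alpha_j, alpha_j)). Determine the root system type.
E_7

The matrix has rank 7 with 2's on the diagonal. Reading the off-diagonal entries as Dynkin edges (a single edge where a_ij = a_ji = -1; a double or triple edge where a_ij * a_ji = 2 or 3), the diagram is a chain of 6 nodes with one extra node attached to the third node from one end (E_7). One simple-root ordering that puts it in standard form is (alpha_7, alpha_1, alpha_6, alpha_3, alpha_5, alpha_4, alpha_2). So the algebra is type E_7.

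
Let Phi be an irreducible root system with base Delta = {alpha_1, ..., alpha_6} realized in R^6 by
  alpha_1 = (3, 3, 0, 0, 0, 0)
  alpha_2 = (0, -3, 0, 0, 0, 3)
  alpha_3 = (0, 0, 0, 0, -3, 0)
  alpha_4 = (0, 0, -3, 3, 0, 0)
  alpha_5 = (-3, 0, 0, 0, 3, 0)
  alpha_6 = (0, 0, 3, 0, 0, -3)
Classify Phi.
B_6

Compute the Cartan integers a_ij = 2(alpha_i, alpha_j)/(alpha_j, alpha_j); the resulting 6x6 Cartan matrix is
[[2, -1, 0, 0, -1, 0], [-1, 2, 0, 0, 0, -1], [0, 0, 2, 0, -1, 0], [0, 0, 0, 2, 0, -1], [-1, 0, -2, 0, 2, 0], [0, -1, 0, -1, 0, 2]].
The roots have two lengths (squared-length ratio 2:1); the short ones are alpha_{3}. The associated Dynkin diagram is a chain of 6 nodes with a double edge at one end; the terminal node there is the unique short simple root (B_6), so the type is B_6 (the algebra so(13)).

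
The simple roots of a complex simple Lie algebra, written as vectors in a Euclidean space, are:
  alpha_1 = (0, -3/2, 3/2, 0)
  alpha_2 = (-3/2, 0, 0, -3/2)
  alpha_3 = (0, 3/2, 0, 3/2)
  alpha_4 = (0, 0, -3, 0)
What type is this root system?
C_4 (sp(8))

Compute the Cartan integers a_ij = 2(alpha_i, alpha_j)/(alpha_j, alpha_j); the resulting 4x4 Cartan matrix is
[[2, 0, -1, -1], [0, 2, -1, 0], [-1, -1, 2, 0], [-2, 0, 0, 2]].
The roots have two lengths (squared-length ratio 2:1); the short ones are alpha_{1,2,3}. The associated Dynkin diagram is a chain of 4 nodes with a double edge at one end; the terminal node there is the unique long simple root (C_4), so the type is C_4 (the algebra sp(8)).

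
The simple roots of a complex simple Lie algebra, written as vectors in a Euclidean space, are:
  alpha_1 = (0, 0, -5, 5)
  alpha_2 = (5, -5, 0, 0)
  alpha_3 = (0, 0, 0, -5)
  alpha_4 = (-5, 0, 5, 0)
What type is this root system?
type B_4

Compute the Cartan integers a_ij = 2(alpha_i, alpha_j)/(alpha_j, alpha_j); the resulting 4x4 Cartan matrix is
[[2, 0, -2, -1], [0, 2, 0, -1], [-1, 0, 2, 0], [-1, -1, 0, 2]].
The roots have two lengths (squared-length ratio 2:1); the short ones are alpha_{3}. The associated Dynkin diagram is a chain of 4 nodes with a double edge at one end; the terminal node there is the unique short simple root (B_4), so the type is B_4 (the algebra so(9)).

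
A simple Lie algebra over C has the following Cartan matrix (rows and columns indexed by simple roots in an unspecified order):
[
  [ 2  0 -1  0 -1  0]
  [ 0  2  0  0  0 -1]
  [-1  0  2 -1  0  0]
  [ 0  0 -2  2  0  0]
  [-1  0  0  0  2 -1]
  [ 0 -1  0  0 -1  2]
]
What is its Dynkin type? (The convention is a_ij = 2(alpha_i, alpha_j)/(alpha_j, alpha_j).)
C6

The matrix has rank 6 with 2's on the diagonal. Reading the off-diagonal entries as Dynkin edges (a single edge where a_ij = a_ji = -1; a double or triple edge where a_ij * a_ji = 2 or 3), the diagram is a chain of 6 nodes with a double edge at one end; the terminal node there is the unique long simple root (C_6). One simple-root ordering that puts it in standard form is (alpha_2, alpha_6, alpha_5, alpha_1, alpha_3, alpha_4). So the algebra is type C_6, i.e. sp(12).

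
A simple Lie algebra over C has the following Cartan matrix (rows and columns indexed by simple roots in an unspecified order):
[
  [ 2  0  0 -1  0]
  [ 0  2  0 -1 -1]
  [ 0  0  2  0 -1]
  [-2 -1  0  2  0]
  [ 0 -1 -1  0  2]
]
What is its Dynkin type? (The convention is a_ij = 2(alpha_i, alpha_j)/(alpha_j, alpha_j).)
B5

The matrix has rank 5 with 2's on the diagonal. Reading the off-diagonal entries as Dynkin edges (a single edge where a_ij = a_ji = -1; a double or triple edge where a_ij * a_ji = 2 or 3), the diagram is a chain of 5 nodes with a double edge at one end; the terminal node there is the unique short simple root (B_5). One simple-root ordering that puts it in standard form is (alpha_3, alpha_5, alpha_2, alpha_4, alpha_1). So the algebra is type B_5, i.e. so(11).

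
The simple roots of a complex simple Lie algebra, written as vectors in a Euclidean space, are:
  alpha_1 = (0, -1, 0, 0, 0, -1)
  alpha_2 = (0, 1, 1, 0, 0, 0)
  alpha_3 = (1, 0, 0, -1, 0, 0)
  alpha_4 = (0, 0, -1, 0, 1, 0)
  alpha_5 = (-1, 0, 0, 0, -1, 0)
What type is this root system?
Compute the Cartan integers a_ij = 2(alpha_i, alpha_j)/(alpha_j, alpha_j); the resulting 5x5 Cartan matrix is
[[2, -1, 0, 0, 0], [-1, 2, 0, -1, 0], [0, 0, 2, 0, -1], [0, -1, 0, 2, -1], [0, 0, -1, -1, 2]].
All simple roots have the same length, so the diagram is simply laced. The associated Dynkin diagram is a chain of 5 nodes with single edges (A_5), so the type is A_5 (the algebra sl(6)).

type A_5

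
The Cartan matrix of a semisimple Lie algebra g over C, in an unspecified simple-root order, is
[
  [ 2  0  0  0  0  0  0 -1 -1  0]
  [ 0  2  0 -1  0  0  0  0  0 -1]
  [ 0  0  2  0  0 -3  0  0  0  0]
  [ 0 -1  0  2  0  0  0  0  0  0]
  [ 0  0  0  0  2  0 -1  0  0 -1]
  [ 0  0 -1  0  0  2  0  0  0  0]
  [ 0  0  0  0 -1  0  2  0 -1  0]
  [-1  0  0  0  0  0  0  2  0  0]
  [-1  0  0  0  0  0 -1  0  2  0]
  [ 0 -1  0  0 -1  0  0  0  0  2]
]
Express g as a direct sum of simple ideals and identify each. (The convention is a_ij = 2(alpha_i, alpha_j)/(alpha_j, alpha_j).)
The diagram associated to this matrix has two connected components: the simple roots {alpha_1, alpha_2, alpha_4, alpha_5, alpha_7, alpha_8, alpha_9, alpha_10} form a chain of 8 nodes with single edges (A_8), and {alpha_3, alpha_6} form two nodes joined by a triple edge (G_2). A semisimple Lie algebra decomposes uniquely as the direct sum of simple ideals, one per connected component of its Dynkin diagram, so g ≅ A_8 ⊕ G_2 (dimension 80 + 14 = 94).

A_8 (sl(9)) + G_2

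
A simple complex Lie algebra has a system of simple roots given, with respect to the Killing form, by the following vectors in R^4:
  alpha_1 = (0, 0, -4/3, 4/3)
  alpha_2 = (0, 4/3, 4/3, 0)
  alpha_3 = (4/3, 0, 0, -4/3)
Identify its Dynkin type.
Compute the Cartan integers a_ij = 2(alpha_i, alpha_j)/(alpha_j, alpha_j); the resulting 3x3 Cartan matrix is
[[2, -1, -1], [-1, 2, 0], [-1, 0, 2]].
All simple roots have the same length, so the diagram is simply laced. The associated Dynkin diagram is a chain of 3 nodes with single edges (A_3), so the type is A_3 (the algebra sl(4)).

type A_3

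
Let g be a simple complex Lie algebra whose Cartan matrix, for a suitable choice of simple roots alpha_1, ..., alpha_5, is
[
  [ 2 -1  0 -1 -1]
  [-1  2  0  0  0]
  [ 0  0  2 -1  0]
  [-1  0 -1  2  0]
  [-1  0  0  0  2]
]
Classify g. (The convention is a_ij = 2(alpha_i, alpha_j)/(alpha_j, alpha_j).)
The matrix has rank 5 with 2's on the diagonal. Reading the off-diagonal entries as Dynkin edges (a single edge where a_ij = a_ji = -1; a double or triple edge where a_ij * a_ji = 2 or 3), the diagram is a chain of 3 nodes with a fork of two nodes at one end (D_5). One simple-root ordering that puts it in standard form is (alpha_3, alpha_4, alpha_1, alpha_2, alpha_5). So the algebra is type D_5, i.e. so(10).

type D_5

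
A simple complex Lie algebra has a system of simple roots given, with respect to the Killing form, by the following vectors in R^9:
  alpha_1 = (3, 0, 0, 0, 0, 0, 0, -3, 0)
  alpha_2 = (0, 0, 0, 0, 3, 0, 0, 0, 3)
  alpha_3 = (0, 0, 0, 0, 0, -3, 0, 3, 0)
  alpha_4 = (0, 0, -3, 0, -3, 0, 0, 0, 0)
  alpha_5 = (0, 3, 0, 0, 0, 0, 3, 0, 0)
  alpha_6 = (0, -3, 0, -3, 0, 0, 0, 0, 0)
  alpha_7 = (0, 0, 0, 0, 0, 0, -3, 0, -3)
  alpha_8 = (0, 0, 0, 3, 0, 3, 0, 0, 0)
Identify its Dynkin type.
A8

Compute the Cartan integers a_ij = 2(alpha_i, alpha_j)/(alpha_j, alpha_j); the resulting 8x8 Cartan matrix is
[[2, 0, -1, 0, 0, 0, 0, 0], [0, 2, 0, -1, 0, 0, -1, 0], [-1, 0, 2, 0, 0, 0, 0, -1], [0, -1, 0, 2, 0, 0, 0, 0], [0, 0, 0, 0, 2, -1, -1, 0], [0, 0, 0, 0, -1, 2, 0, -1], [0, -1, 0, 0, -1, 0, 2, 0], [0, 0, -1, 0, 0, -1, 0, 2]].
All simple roots have the same length, so the diagram is simply laced. The associated Dynkin diagram is a chain of 8 nodes with single edges (A_8), so the type is A_8 (the algebra sl(9)).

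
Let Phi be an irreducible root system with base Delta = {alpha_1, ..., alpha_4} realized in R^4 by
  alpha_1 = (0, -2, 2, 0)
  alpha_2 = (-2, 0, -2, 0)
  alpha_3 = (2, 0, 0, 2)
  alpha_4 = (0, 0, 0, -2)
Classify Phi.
Compute the Cartan integers a_ij = 2(alpha_i, alpha_j)/(alpha_j, alpha_j); the resulting 4x4 Cartan matrix is
[[2, -1, 0, 0], [-1, 2, -1, 0], [0, -1, 2, -2], [0, 0, -1, 2]].
The roots have two lengths (squared-length ratio 2:1); the short ones are alpha_{4}. The associated Dynkin diagram is a chain of 4 nodes with a double edge at one end; the terminal node there is the unique short simple root (B_4), so the type is B_4 (the algebra so(9)).

B_4 (so(9))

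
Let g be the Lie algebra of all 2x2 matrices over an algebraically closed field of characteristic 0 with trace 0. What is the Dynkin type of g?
A_1 (sl(2))

This is sl(2), which has dimension 2^2 - 1 = 3 and rank 2 - 1 = 1 (a Cartan subalgebra is the diagonal traceless matrices). In the classification of classical Lie algebras, the special linear algebra sl(n+1) has type A_n; here n = 1, so the Dynkin diagram is a chain of 1 nodes with single edges (A_1). Hence the type is A_1.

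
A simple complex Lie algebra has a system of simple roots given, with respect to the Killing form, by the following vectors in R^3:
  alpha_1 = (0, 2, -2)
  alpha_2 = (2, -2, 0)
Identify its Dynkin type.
Compute the Cartan integers a_ij = 2(alpha_i, alpha_j)/(alpha_j, alpha_j); the resulting 2x2 Cartan matrix is
[[2, -1], [-1, 2]].
All simple roots have the same length, so the diagram is simply laced. The associated Dynkin diagram is a chain of 2 nodes with single edges (A_2), so the type is A_2 (the algebra sl(3)).

A_2 (sl(3))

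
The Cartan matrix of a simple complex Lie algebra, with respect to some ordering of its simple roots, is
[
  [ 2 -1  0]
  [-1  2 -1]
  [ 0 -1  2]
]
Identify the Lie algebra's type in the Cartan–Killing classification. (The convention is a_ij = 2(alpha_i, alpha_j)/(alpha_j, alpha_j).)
A_3 (sl(4))

The matrix has rank 3 with 2's on the diagonal. Reading the off-diagonal entries as Dynkin edges (a single edge where a_ij = a_ji = -1; a double or triple edge where a_ij * a_ji = 2 or 3), the diagram is a chain of 3 nodes with single edges (A_3). One simple-root ordering that puts it in standard form is (alpha_3, alpha_2, alpha_1). So the algebra is type A_3, i.e. sl(4).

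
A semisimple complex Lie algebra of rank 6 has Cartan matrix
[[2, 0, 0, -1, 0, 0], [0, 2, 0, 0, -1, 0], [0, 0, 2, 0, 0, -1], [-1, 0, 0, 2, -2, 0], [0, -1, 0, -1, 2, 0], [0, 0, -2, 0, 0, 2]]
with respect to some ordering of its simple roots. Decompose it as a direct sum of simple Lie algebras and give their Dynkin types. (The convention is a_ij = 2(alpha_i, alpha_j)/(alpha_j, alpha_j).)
B_2 ⊕ F_4

The diagram associated to this matrix has two connected components: the simple roots {alpha_3, alpha_6} form a chain of 2 nodes with a double edge at one end; the terminal node there is the unique short simple root (B_2), and {alpha_1, alpha_2, alpha_4, alpha_5} form a chain of 4 nodes with a double edge between the middle two (F_4). A semisimple Lie algebra decomposes uniquely as the direct sum of simple ideals, one per connected component of its Dynkin diagram, so g ≅ B_2 ⊕ F_4 (dimension 10 + 52 = 62).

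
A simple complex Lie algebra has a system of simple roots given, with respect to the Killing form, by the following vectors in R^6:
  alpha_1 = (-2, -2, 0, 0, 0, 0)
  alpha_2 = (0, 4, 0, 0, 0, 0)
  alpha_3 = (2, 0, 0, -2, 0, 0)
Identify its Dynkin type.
C3

Compute the Cartan integers a_ij = 2(alpha_i, alpha_j)/(alpha_j, alpha_j); the resulting 3x3 Cartan matrix is
[[2, -1, -1], [-2, 2, 0], [-1, 0, 2]].
The roots have two lengths (squared-length ratio 2:1); the short ones are alpha_{1,3}. The associated Dynkin diagram is a chain of 3 nodes with a double edge at one end; the terminal node there is the unique long simple root (C_3), so the type is C_3 (the algebra sp(6)).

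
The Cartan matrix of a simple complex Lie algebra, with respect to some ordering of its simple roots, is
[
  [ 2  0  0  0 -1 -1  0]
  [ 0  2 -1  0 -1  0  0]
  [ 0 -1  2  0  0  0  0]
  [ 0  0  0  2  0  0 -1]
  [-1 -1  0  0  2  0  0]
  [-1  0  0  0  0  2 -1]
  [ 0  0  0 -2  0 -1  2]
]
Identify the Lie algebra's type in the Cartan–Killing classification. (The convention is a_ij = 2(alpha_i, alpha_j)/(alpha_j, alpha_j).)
B_7 (so(15))

The matrix has rank 7 with 2's on the diagonal. Reading the off-diagonal entries as Dynkin edges (a single edge where a_ij = a_ji = -1; a double or triple edge where a_ij * a_ji = 2 or 3), the diagram is a chain of 7 nodes with a double edge at one end; the terminal node there is the unique short simple root (B_7). One simple-root ordering that puts it in standard form is (alpha_3, alpha_2, alpha_5, alpha_1, alpha_6, alpha_7, alpha_4). So the algebra is type B_7, i.e. so(15).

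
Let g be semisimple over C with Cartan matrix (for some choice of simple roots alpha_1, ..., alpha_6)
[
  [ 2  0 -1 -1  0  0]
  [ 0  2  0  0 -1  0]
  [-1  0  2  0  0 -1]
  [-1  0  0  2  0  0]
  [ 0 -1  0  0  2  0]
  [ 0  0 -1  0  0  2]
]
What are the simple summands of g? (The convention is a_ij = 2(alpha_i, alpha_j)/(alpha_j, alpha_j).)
The diagram associated to this matrix has two connected components: the simple roots {alpha_2, alpha_5} form a chain of 2 nodes with single edges (A_2), and {alpha_1, alpha_3, alpha_4, alpha_6} form a chain of 4 nodes with single edges (A_4). A semisimple Lie algebra decomposes uniquely as the direct sum of simple ideals, one per connected component of its Dynkin diagram, so g ≅ A_2 ⊕ A_4 (dimension 8 + 24 = 32).

type A_2 + type A_4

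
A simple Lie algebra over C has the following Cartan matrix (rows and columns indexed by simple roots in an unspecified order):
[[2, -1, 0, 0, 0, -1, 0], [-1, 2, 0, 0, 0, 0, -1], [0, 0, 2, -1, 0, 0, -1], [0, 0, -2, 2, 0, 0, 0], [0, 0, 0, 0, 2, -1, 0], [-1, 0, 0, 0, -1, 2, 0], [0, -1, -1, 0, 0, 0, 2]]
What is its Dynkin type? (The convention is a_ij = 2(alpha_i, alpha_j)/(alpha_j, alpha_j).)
The matrix has rank 7 with 2's on the diagonal. Reading the off-diagonal entries as Dynkin edges (a single edge where a_ij = a_ji = -1; a double or triple edge where a_ij * a_ji = 2 or 3), the diagram is a chain of 7 nodes with a double edge at one end; the terminal node there is the unique long simple root (C_7). One simple-root ordering that puts it in standard form is (alpha_5, alpha_6, alpha_1, alpha_2, alpha_7, alpha_3, alpha_4). So the algebra is type C_7, i.e. sp(14).

type C_7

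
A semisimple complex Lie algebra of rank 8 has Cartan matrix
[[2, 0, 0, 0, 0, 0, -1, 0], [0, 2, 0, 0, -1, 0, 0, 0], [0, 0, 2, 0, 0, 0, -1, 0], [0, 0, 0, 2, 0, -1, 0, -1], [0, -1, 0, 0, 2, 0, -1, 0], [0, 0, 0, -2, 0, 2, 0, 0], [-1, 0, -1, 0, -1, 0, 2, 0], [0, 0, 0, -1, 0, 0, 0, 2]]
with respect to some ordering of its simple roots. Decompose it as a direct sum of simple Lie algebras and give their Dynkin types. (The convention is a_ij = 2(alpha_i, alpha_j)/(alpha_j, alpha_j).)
C_3 ⊕ D_5

The diagram associated to this matrix has two connected components: the simple roots {alpha_4, alpha_6, alpha_8} form a chain of 3 nodes with a double edge at one end; the terminal node there is the unique long simple root (C_3), and {alpha_1, alpha_2, alpha_3, alpha_5, alpha_7} form a chain of 3 nodes with a fork of two nodes at one end (D_5). A semisimple Lie algebra decomposes uniquely as the direct sum of simple ideals, one per connected component of its Dynkin diagram, so g ≅ C_3 ⊕ D_5 (dimension 21 + 45 = 66).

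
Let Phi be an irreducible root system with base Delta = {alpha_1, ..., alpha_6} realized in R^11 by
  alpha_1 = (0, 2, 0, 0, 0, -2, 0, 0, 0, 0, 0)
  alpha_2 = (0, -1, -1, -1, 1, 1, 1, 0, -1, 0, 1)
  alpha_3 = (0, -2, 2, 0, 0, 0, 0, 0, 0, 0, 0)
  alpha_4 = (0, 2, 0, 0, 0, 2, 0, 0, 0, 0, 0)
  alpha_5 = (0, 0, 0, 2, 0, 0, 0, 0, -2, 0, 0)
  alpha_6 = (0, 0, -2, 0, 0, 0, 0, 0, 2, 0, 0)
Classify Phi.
E_6

Compute the Cartan integers a_ij = 2(alpha_i, alpha_j)/(alpha_j, alpha_j); the resulting 6x6 Cartan matrix is
[[2, -1, -1, 0, 0, 0], [-1, 2, 0, 0, 0, 0], [-1, 0, 2, -1, 0, -1], [0, 0, -1, 2, 0, 0], [0, 0, 0, 0, 2, -1], [0, 0, -1, 0, -1, 2]].
All simple roots have the same length, so the diagram is simply laced. The associated Dynkin diagram is a chain of 5 nodes with one extra node attached to the third node from one end (E_6), so the type is E_6.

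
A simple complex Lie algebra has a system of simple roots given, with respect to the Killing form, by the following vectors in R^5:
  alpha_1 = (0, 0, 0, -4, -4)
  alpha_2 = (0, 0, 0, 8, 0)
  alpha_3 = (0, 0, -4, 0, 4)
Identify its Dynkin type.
type C_3

Compute the Cartan integers a_ij = 2(alpha_i, alpha_j)/(alpha_j, alpha_j); the resulting 3x3 Cartan matrix is
[[2, -1, -1], [-2, 2, 0], [-1, 0, 2]].
The roots have two lengths (squared-length ratio 2:1); the short ones are alpha_{1,3}. The associated Dynkin diagram is a chain of 3 nodes with a double edge at one end; the terminal node there is the unique long simple root (C_3), so the type is C_3 (the algebra sp(6)).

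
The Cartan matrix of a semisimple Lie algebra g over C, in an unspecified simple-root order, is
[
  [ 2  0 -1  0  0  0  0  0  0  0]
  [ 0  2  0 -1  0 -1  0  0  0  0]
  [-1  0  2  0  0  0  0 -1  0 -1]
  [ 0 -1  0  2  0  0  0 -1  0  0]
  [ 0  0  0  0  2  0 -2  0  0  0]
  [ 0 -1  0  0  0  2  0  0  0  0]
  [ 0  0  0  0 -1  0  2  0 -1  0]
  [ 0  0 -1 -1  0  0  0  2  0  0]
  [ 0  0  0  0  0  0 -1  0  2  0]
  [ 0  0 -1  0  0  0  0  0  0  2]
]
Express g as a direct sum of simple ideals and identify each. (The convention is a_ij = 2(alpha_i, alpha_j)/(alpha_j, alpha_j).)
The diagram associated to this matrix has two connected components: the simple roots {alpha_5, alpha_7, alpha_9} form a chain of 3 nodes with a double edge at one end; the terminal node there is the unique long simple root (C_3), and {alpha_1, alpha_2, alpha_3, alpha_4, alpha_6, alpha_8, alpha_10} form a chain of 5 nodes with a fork of two nodes at one end (D_7). A semisimple Lie algebra decomposes uniquely as the direct sum of simple ideals, one per connected component of its Dynkin diagram, so g ≅ C_3 ⊕ D_7 (dimension 21 + 91 = 112).

type C_3 ⊕ type D_7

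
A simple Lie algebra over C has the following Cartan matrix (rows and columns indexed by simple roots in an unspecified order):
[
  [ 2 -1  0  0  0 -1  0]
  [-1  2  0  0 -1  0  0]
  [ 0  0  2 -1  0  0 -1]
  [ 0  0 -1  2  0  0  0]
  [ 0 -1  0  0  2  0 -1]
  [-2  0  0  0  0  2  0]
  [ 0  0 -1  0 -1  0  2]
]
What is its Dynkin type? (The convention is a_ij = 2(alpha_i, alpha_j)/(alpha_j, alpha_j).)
The matrix has rank 7 with 2's on the diagonal. Reading the off-diagonal entries as Dynkin edges (a single edge where a_ij = a_ji = -1; a double or triple edge where a_ij * a_ji = 2 or 3), the diagram is a chain of 7 nodes with a double edge at one end; the terminal node there is the unique long simple root (C_7). One simple-root ordering that puts it in standard form is (alpha_4, alpha_3, alpha_7, alpha_5, alpha_2, alpha_1, alpha_6). So the algebra is type C_7, i.e. sp(14).

type C_7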